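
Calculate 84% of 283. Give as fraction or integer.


Compute 84% of 283
Convert percentage: 84% = 84/100
Multiply: 283 * 84/100
= 23772/100
= 5943/25

5943/25


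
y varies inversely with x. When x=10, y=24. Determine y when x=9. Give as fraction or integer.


Inverse proportion: y = k/x
Find k: k = 10 * 24 = 240
Compute y at x=9: y = 240/9
y = 80/3

80/3


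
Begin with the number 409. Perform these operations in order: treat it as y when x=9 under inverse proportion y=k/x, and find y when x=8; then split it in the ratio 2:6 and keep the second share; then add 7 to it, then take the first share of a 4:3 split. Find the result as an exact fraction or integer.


Start with 409.
Step 1: Inverse prop: k = (409)*9; new y = k/8 = 409*9/8 = 3681/8
Step 2: Split 2:6, second share = 3681/8 * 6/8 = 11043/32
Step 3: Add 7: 11043/32+7=11267/32; split 4:3 first = 11267/32*4/7 = 11267/56
Final result = 11267/56

11267/56


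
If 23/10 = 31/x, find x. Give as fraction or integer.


Setting up: 23/10 = 31/x
Cross multiply: 23 * x = 10 * 31
23x = 310
x = 310/23
x = 310/23

310/23


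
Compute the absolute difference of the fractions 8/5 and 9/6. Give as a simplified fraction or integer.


Simplify: 8/5 = 8/5 and 9/6 = 3/2
Find common denominator: LCD = 10
Convert: 16/10 and 15/10
Difference = |16 - 15|/10 = 1/10
Simplified = 1/10

1/10


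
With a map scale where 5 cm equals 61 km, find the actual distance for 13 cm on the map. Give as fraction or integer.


Map scale: 5 cm = 61 km
Measured distance on map = 13 cm
Set up proportion: 13 * 61 / 5
= 793 / 5
= 793/5 km

793/5


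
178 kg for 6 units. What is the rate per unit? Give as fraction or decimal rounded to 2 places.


Total kg = 178
Number of units = 6
Unit rate = 178 / 6
= 29.67 kg per unit

29.67


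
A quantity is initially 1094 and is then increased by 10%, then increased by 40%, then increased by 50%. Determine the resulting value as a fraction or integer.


Start: 1094
Step 1: increase by 10% => multiply by 110/100
  1094 * 110/100 = 6017/5
Step 2: increase by 40% => multiply by 140/100
  6017/5 * 140/100 = 42119/25
Step 3: increase by 50% => multiply by 150/100
  42119/25 * 150/100 = 126357/50
Final value = 126357/50

126357/50


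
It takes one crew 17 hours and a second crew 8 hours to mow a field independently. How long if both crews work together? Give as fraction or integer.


Rate of A = 1/17 job per hour
Rate of B = 1/8 job per hour
Combined rate = 1/17 + 1/8
Find common denominator: (8 + 17)/(17*8) = 25/136
Combined rate = 25/136 job per hour
Time together = 1 / (25/136) = 136/25 hours

136/25


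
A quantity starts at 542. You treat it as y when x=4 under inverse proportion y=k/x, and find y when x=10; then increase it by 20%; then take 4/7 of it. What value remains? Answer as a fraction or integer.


Start with 542.
Step 1: Inverse prop: k = (542)*4; new y = k/10 = 542*4/10 = 1084/5
Step 2: Increase by 20%: 1084/5 * 120/100 = 6504/25
Step 3: Take 4/7: 6504/25 * 4/7 = 26016/175
Final result = 26016/175

26016/175


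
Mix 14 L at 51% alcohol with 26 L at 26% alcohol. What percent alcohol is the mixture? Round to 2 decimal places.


Solute in mixture 1 = 51% of 14 L = 14*51/100 = 357/50 L
Solute in mixture 2 = 26% of 26 L = 26*26/100 = 169/25 L
Total solute = 357/50 + 169/25 = 139/10 L
Total volume = 14 + 26 = 40 L
Final concentration = 139/10/40 * 100 = 34.75%

34.75


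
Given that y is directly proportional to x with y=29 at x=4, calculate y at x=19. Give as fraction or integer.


Direct proportion: y = kx
Find k: k = 29/4 = 29/4
Compute y at x=19: y = 29/4 * 19
y = 551/4

551/4


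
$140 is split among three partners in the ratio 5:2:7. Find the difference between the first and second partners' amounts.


Total parts = 5 + 2 + 7 = 14
Value per part = 140 / 14 = 10
Shares: 5*10=50, 2*10=20, 7*10=70
First share = 50, second share = 20
Difference = |50 - 20| = 30

30


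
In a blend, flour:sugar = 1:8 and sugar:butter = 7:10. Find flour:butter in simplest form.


Given a:b = 1:8 and b:c = 7:10
Make b consistent. Multiply first ratio by 7: a:b = 7:56
Multiply second ratio by 8: b:c = 56:80
Now b = 56 in both, so a:b:c = 7:56:80
Therefore a:c = 7:80
Simplify by GCD: a:c = 7:80

7:80


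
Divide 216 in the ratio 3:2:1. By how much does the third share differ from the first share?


Total parts = 3 + 2 + 1 = 6
Value per part = 216 / 6 = 36
Shares: 3*36=108, 2*36=72, 1*36=36
Third share = 36, first share = 108
Difference = |36 - 108| = 72

72


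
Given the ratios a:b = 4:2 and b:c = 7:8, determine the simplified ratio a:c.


Given a:b = 4:2 and b:c = 7:8
Make b consistent. Multiply first ratio by 7: a:b = 28:14
Multiply second ratio by 2: b:c = 14:16
Now b = 14 in both, so a:b:c = 28:14:16
Therefore a:c = 28:16
Simplify by GCD: a:c = 7:4

7:4


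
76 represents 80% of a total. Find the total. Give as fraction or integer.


Given: 76 is 80% of the whole
Set up: 76 = 80/100 * whole
whole = 76 * 100 / 80
whole = 7600 / 80
whole = 95

95


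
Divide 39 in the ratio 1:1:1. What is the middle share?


Ratio = 1:1:1
Total parts = 1 + 1 + 1 = 3
Value per part = 39 / 3 = 13
First share = 1 * 13 = 13
Middle share = 1 * 13 = 13
Third share = 1 * 13 = 13

13


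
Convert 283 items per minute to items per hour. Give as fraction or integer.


Converting from per minute to per hour
Rate = 283 items per minute
Multiply by 60: 283 * 60
= 16980 items per hour

16980


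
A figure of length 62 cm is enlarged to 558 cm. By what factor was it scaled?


Original length = 62 cm
Scaled length = 558 cm
Scale factor = 558 / 62
= 9

9


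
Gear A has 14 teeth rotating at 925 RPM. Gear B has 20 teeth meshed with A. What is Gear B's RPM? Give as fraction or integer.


Gear ratio: teeth_A * RPM_A = teeth_B * RPM_B
14 * 925 = 20 * RPM_B
12950 = 20 * RPM_B
RPM_B = 12950 / 20
RPM_B = 1295/2

1295/2


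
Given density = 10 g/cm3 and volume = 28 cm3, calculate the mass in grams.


Using mass = density * volume
Density = 10 g/cm3
Volume = 28 cm3
Mass = 10 * 28
= 280 g

280


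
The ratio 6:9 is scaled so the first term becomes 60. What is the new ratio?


Original ratio: 6:9
First term target: 60
Scale factor = 60 / 6 = 10
Multiply second term: 9 * 10 = 90
Equivalent ratio = 60:90

60:90


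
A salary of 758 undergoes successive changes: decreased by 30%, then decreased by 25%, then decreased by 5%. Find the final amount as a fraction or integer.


Start: 758
Step 1: decrease by 30% => multiply by 70/100
  758 * 70/100 = 2653/5
Step 2: decrease by 25% => multiply by 75/100
  2653/5 * 75/100 = 7959/20
Step 3: decrease by 5% => multiply by 95/100
  7959/20 * 95/100 = 151221/400
Final value = 151221/400

151221/400


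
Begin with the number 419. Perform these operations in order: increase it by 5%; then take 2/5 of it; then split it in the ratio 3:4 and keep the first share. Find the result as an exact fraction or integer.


Start with 419.
Step 1: Increase by 5%: 419 * 105/100 = 8799/20
Step 2: Take 2/5: 8799/20 * 2/5 = 8799/50
Step 3: Split 3:4, first share = 8799/50 * 3/7 = 3771/50
Final result = 3771/50

3771/50


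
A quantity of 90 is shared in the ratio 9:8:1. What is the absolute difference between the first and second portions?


Total parts = 9 + 8 + 1 = 18
Value per part = 90 / 18 = 5
Shares: 9*5=45, 8*5=40, 1*5=5
First share = 45, second share = 40
Difference = |45 - 40| = 5

5


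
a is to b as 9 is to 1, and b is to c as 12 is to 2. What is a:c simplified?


Given a:b = 9:1 and b:c = 12:2
Make b consistent. Multiply first ratio by 12: a:b = 108:12
Multiply second ratio by 1: b:c = 12:2
Now b = 12 in both, so a:b:c = 108:12:2
Therefore a:c = 108:2
Simplify by GCD: a:c = 54:1

54:1


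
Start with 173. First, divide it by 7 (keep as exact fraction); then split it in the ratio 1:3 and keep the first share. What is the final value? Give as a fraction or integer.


Start with 173.
Step 1: Divide by 7: 173 / 7 = 173/7
Step 2: Split 1:3, first share = 173/7 * 1/4 = 173/28
Final result = 173/28

173/28


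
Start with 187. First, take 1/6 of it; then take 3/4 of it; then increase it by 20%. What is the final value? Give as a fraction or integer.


Start with 187.
Step 1: Take 1/6: 187 * 1/6 = 187/6
Step 2: Take 3/4: 187/6 * 3/4 = 187/8
Step 3: Increase by 20%: 187/8 * 120/100 = 561/20
Final result = 561/20

561/20


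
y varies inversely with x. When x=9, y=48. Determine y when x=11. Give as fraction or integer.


Inverse proportion: y = k/x
Find k: k = 9 * 48 = 432
Compute y at x=11: y = 432/11
y = 432/11

432/11


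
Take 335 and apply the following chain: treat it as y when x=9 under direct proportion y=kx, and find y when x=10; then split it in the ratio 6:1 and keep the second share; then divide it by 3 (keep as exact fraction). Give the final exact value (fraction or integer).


Start with 335.
Step 1: Direct prop: k = (335)/9; new y = k*10 = 335*10/9 = 3350/9
Step 2: Split 6:1, second share = 3350/9 * 1/7 = 3350/63
Step 3: Divide by 3: 3350/63 / 3 = 3350/189
Final result = 3350/189

3350/189


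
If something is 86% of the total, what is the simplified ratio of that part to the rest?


Part = 86%, Remainder = 14%
Ratio = 86:14
GCD(86, 14) = 2
Simplify: 43:7 = 43:7

43:7


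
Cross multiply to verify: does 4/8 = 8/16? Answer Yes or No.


Cross multiply to check 4/8 = 8/16
Left cross product: 4 * 16 = 64
Right cross product: 8 * 8 = 64
64 = 64
Equal, so proportions match => Yes

Yes


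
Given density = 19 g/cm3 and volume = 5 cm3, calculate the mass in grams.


Using mass = density * volume
Density = 19 g/cm3
Volume = 5 cm3
Mass = 19 * 5
= 95 g

95


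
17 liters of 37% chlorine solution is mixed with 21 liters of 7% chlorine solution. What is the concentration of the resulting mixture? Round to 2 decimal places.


Solute in mixture 1 = 37% of 17 L = 17*37/100 = 629/100 L
Solute in mixture 2 = 7% of 21 L = 21*7/100 = 147/100 L
Total solute = 629/100 + 147/100 = 194/25 L
Total volume = 17 + 21 = 38 L
Final concentration = 194/25/38 * 100 = 20.42%

20.42


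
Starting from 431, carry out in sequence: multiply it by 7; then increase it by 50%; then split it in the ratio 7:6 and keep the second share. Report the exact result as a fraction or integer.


Start with 431.
Step 1: Multiply by 7: 431 * 7 = 3017
Step 2: Increase by 50%: 3017 * 150/100 = 9051/2
Step 3: Split 7:6, second share = 9051/2 * 6/13 = 27153/13
Final result = 27153/13

27153/13


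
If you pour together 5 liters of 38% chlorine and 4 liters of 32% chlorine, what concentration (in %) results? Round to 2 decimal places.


Solute in mixture 1 = 38% of 5 L = 5*38/100 = 19/10 L
Solute in mixture 2 = 32% of 4 L = 4*32/100 = 32/25 L
Total solute = 19/10 + 32/25 = 159/50 L
Total volume = 5 + 4 = 9 L
Final concentration = 159/50/9 * 100 = 35.33%

35.33


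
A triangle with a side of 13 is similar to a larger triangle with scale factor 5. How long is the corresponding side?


Similar triangles have proportional sides
Scale factor = 5
Smaller side = 13
Corresponding larger side = 13 * 5
= 65

65


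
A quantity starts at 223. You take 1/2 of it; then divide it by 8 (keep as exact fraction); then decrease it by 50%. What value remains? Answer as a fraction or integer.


Start with 223.
Step 1: Take 1/2: 223 * 1/2 = 223/2
Step 2: Divide by 8: 223/2 / 8 = 223/16
Step 3: Decrease by 50%: 223/16 * 50/100 = 223/32
Final result = 223/32

223/32


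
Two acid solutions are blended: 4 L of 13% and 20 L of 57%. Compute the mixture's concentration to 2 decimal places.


Solute in mixture 1 = 13% of 4 L = 4*13/100 = 13/25 L
Solute in mixture 2 = 57% of 20 L = 20*57/100 = 57/5 L
Total solute = 13/25 + 57/5 = 298/25 L
Total volume = 4 + 20 = 24 L
Final concentration = 298/25/24 * 100 = 49.67%

49.67


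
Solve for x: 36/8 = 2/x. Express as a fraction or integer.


Setting up: 36/8 = 2/x
Cross multiply: 36 * x = 8 * 2
36x = 16
x = 16/36
x = 4/9

4/9


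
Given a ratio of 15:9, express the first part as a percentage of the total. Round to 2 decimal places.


Total parts = 15 + 9 = 24
First part fraction = 15/24
Percentage = (15/24) * 100
= 0.625 * 100
= 62.50%

62.50


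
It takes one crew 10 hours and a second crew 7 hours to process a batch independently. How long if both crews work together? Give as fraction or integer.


Rate of A = 1/10 job per hour
Rate of B = 1/7 job per hour
Combined rate = 1/10 + 1/7
Find common denominator: (7 + 10)/(10*7) = 17/70
Combined rate = 17/70 job per hour
Time together = 1 / (17/70) = 70/17 hours

70/17


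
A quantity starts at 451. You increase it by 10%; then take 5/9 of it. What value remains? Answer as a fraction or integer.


Start with 451.
Step 1: Increase by 10%: 451 * 110/100 = 4961/10
Step 2: Take 5/9: 4961/10 * 5/9 = 4961/18
Final result = 4961/18

4961/18


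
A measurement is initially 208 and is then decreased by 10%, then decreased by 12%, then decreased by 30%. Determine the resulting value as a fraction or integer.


Start: 208
Step 1: decrease by 10% => multiply by 90/100
  208 * 90/100 = 936/5
Step 2: decrease by 12% => multiply by 88/100
  936/5 * 88/100 = 20592/125
Step 3: decrease by 30% => multiply by 70/100
  20592/125 * 70/100 = 72072/625
Final value = 72072/625

72072/625


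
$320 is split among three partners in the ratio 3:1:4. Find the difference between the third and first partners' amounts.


Total parts = 3 + 1 + 4 = 8
Value per part = 320 / 8 = 40
Shares: 3*40=120, 1*40=40, 4*40=160
Third share = 160, first share = 120
Difference = |160 - 120| = 40

40


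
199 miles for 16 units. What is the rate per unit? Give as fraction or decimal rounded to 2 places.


Total miles = 199
Number of units = 16
Unit rate = 199 / 16
= 12.44 miles per unit

12.44


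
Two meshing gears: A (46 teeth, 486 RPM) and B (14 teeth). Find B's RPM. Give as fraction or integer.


Gear ratio: teeth_A * RPM_A = teeth_B * RPM_B
46 * 486 = 14 * RPM_B
22356 = 14 * RPM_B
RPM_B = 22356 / 14
RPM_B = 11178/7

11178/7


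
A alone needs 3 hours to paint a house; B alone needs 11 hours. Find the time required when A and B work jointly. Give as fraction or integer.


Rate of A = 1/3 job per hour
Rate of B = 1/11 job per hour
Combined rate = 1/3 + 1/11
Find common denominator: (11 + 3)/(3*11) = 14/33
Combined rate = 14/33 job per hour
Time together = 1 / (14/33) = 33/14 hours

33/14


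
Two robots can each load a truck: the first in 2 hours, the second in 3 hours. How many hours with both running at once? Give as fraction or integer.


Rate of A = 1/2 job per hour
Rate of B = 1/3 job per hour
Combined rate = 1/2 + 1/3
Find common denominator: (3 + 2)/(2*3) = 5/6
Combined rate = 5/6 job per hour
Time together = 1 / (5/6) = 6/5 hours

6/5


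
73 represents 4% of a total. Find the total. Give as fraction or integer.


Given: 73 is 4% of the whole
Set up: 73 = 4/100 * whole
whole = 73 * 100 / 4
whole = 7300 / 4
whole = 1825

1825


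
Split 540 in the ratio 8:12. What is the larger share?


Total parts = 8 + 12 = 20
Value per part = 540 / 20 = 27
First share = 8 * 27 = 216
Second share = 12 * 27 = 324
Larger share = 324

324


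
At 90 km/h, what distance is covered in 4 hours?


Using distance = speed * time
Speed = 90 km/h
Time = 4 hours
Distance = 90 * 4
= 360 km

360


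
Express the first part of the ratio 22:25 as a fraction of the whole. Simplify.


Total parts = 22 + 25 = 47
First part fraction = 22/47
Simplify: 22/47 = 22/47

22/47


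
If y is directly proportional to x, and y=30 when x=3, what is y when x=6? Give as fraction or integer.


Direct proportion: y = kx
Find k: k = 30/3 = 10
Compute y at x=6: y = 10 * 6
y = 60

60


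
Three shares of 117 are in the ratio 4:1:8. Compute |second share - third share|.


Total parts = 4 + 1 + 8 = 13
Value per part = 117 / 13 = 9
Shares: 4*9=36, 1*9=9, 8*9=72
Second share = 9, third share = 72
Difference = |9 - 72| = 63

63


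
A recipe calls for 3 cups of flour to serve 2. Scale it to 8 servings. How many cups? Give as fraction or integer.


Original: 3 cups for 2 servings
Target servings = 8
Scaling factor = 8/2
New amount = 3 * 8/2
= 24/2
= 12 cups

12


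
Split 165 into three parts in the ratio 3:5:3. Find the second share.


Ratio = 3:5:3
Total parts = 3 + 5 + 3 = 11
Value per part = 165 / 11 = 15
First share = 3 * 15 = 45
Middle share = 5 * 15 = 75
Third share = 3 * 15 = 45

75


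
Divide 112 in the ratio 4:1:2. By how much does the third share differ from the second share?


Total parts = 4 + 1 + 2 = 7
Value per part = 112 / 7 = 16
Shares: 4*16=64, 1*16=16, 2*16=32
Third share = 32, second share = 16
Difference = |32 - 16| = 16

16


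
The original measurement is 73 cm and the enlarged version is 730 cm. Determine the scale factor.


Original length = 73 cm
Scaled length = 730 cm
Scale factor = 730 / 73
= 10

10


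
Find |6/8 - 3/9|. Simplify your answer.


Simplify: 6/8 = 3/4 and 3/9 = 1/3
Find common denominator: LCD = 12
Convert: 9/12 and 4/12
Difference = |9 - 4|/12 = 5/12
Simplified = 5/12

5/12


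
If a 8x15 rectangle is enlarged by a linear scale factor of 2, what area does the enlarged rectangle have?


Original dimensions: 8 x 15
Enlargement factor = 2
New width = 8 * 2 = 16
New height = 15 * 2 = 30
New area = 16 * 30 = 480

480


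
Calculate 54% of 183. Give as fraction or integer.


Compute 54% of 183
Convert percentage: 54% = 54/100
Multiply: 183 * 54/100
= 9882/100
= 4941/50

4941/50


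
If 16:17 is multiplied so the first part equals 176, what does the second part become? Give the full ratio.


Original ratio: 16:17
First term target: 176
Scale factor = 176 / 16 = 11
Multiply second term: 17 * 11 = 187
Equivalent ratio = 176:187

176:187


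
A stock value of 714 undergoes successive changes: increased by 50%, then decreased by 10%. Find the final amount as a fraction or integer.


Start: 714
Step 1: increase by 50% => multiply by 150/100
  714 * 150/100 = 1071
Step 2: decrease by 10% => multiply by 90/100
  1071 * 90/100 = 9639/10
Final value = 9639/10

9639/10


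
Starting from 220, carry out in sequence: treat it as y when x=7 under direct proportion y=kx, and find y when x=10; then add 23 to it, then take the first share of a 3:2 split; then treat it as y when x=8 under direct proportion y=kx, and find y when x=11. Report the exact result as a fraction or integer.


Start with 220.
Step 1: Direct prop: k = (220)/7; new y = k*10 = 220*10/7 = 2200/7
Step 2: Add 23: 2200/7+23=2361/7; split 3:2 first = 2361/7*3/5 = 7083/35
Step 3: Direct prop: k = (7083/35)/8; new y = k*11 = 7083/35*11/8 = 77913/280
Final result = 77913/280

77913/280


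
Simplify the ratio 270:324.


Find GCD(270, 324)
GCD = 54
Divide both by 54: 270/54 = 5, 324/54 = 6
Simplified ratio = 5:6

5:6


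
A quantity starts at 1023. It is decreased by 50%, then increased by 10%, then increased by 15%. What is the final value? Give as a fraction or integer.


Start: 1023
Step 1: decrease by 50% => multiply by 50/100
  1023 * 50/100 = 1023/2
Step 2: increase by 10% => multiply by 110/100
  1023/2 * 110/100 = 11253/20
Step 3: increase by 15% => multiply by 115/100
  11253/20 * 115/100 = 258819/400
Final value = 258819/400

258819/400


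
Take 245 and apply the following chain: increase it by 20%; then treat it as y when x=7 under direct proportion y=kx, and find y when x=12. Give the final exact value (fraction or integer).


Start with 245.
Step 1: Increase by 20%: 245 * 120/100 = 294
Step 2: Direct prop: k = (294)/7; new y = k*12 = 294*12/7 = 504
Final result = 504

504


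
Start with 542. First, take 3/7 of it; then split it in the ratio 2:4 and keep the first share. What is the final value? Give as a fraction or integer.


Start with 542.
Step 1: Take 3/7: 542 * 3/7 = 1626/7
Step 2: Split 2:4, first share = 1626/7 * 2/6 = 542/7
Final result = 542/7

542/7


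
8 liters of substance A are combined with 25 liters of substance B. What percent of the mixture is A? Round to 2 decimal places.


Volume of A = 8 L
Volume of B = 25 L
Total volume = 8 + 25 = 33 L
Percentage of A = (8/33) * 100
= 24.24%

24.24


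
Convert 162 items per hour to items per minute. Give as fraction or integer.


Converting from per hour to per minute
Rate = 162 items per hour
Divide by 60: 162/60
= 27/10 items per minute

27/10


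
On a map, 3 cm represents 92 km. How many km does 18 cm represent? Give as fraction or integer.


Map scale: 3 cm = 92 km
Measured distance on map = 18 cm
Set up proportion: 18 * 92 / 3
= 1656 / 3
= 552 km

552


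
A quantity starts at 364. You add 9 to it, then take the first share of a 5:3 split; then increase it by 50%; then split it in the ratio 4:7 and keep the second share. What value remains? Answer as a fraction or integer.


Start with 364.
Step 1: Add 9: 364+9=373; split 5:3 first = 373*5/8 = 1865/8
Step 2: Increase by 50%: 1865/8 * 150/100 = 5595/16
Step 3: Split 4:7, second share = 5595/16 * 7/11 = 39165/176
Final result = 39165/176

39165/176


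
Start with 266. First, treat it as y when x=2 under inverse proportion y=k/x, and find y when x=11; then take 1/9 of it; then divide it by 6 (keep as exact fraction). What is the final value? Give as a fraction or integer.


Start with 266.
Step 1: Inverse prop: k = (266)*2; new y = k/11 = 266*2/11 = 532/11
Step 2: Take 1/9: 532/11 * 1/9 = 532/99
Step 3: Divide by 6: 532/99 / 6 = 266/297
Final result = 266/297

266/297


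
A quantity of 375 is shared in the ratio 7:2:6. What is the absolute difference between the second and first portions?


Total parts = 7 + 2 + 6 = 15
Value per part = 375 / 15 = 25
Shares: 7*25=175, 2*25=50, 6*25=150
Second share = 50, first share = 175
Difference = |50 - 175| = 125

125


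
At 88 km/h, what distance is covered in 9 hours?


Using distance = speed * time
Speed = 88 km/h
Time = 9 hours
Distance = 88 * 9
= 792 km

792


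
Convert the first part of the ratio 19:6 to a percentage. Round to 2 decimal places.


Total parts = 19 + 6 = 25
First part fraction = 19/25
Percentage = (19/25) * 100
= 0.76 * 100
= 76.00%

76.00


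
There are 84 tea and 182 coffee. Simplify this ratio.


Find GCD(84, 182)
GCD = 14
Divide both by 14: 84/14 = 6, 182/14 = 13
Simplified ratio = 6:13

6:13


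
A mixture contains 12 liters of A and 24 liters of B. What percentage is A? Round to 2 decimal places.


Volume of A = 12 L
Volume of B = 24 L
Total volume = 12 + 24 = 36 L
Percentage of A = (12/36) * 100
= 33.33%

33.33


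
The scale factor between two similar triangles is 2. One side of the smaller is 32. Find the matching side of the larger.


Similar triangles have proportional sides
Scale factor = 2
Smaller side = 32
Corresponding larger side = 32 * 2
= 64

64


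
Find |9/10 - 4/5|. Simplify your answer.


Simplify: 9/10 = 9/10 and 4/5 = 4/5
Find common denominator: LCD = 10
Convert: 9/10 and 8/10
Difference = |9 - 8|/10 = 1/10
Simplified = 1/10

1/10


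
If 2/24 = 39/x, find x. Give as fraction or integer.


Setting up: 2/24 = 39/x
Cross multiply: 2 * x = 24 * 39
2x = 936
x = 936/2
x = 468

468


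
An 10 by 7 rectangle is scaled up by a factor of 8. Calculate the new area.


Original dimensions: 10 x 7
Enlargement factor = 8
New width = 10 * 8 = 80
New height = 7 * 8 = 56
New area = 80 * 56 = 4480

4480


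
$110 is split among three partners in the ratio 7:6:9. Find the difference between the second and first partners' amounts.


Total parts = 7 + 6 + 9 = 22
Value per part = 110 / 22 = 5
Shares: 7*5=35, 6*5=30, 9*5=45
Second share = 30, first share = 35
Difference = |30 - 35| = 5

5


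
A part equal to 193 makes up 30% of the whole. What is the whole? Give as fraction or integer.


Given: 193 is 30% of the whole
Set up: 193 = 30/100 * whole
whole = 193 * 100 / 30
whole = 19300 / 30
whole = 1930/3

1930/3


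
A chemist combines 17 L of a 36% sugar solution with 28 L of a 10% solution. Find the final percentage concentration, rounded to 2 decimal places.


Solute in mixture 1 = 36% of 17 L = 17*36/100 = 153/25 L
Solute in mixture 2 = 10% of 28 L = 28*10/100 = 14/5 L
Total solute = 153/25 + 14/5 = 223/25 L
Total volume = 17 + 28 = 45 L
Final concentration = 223/25/45 * 100 = 19.82%

19.82


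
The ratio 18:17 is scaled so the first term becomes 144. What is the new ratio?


Original ratio: 18:17
First term target: 144
Scale factor = 144 / 18 = 8
Multiply second term: 17 * 8 = 136
Equivalent ratio = 144:136

144:136


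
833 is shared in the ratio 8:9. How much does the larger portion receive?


Total parts = 8 + 9 = 17
Value per part = 833 / 17 = 49
First share = 8 * 49 = 392
Second share = 9 * 49 = 441
Larger share = 441

441


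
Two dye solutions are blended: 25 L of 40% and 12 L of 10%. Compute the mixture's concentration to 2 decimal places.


Solute in mixture 1 = 40% of 25 L = 25*40/100 = 10 L
Solute in mixture 2 = 10% of 12 L = 12*10/100 = 6/5 L
Total solute = 10 + 6/5 = 56/5 L
Total volume = 25 + 12 = 37 L
Final concentration = 56/5/37 * 100 = 30.27%

30.27


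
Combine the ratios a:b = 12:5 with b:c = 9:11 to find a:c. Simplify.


Given a:b = 12:5 and b:c = 9:11
Make b consistent. Multiply first ratio by 9: a:b = 108:45
Multiply second ratio by 5: b:c = 45:55
Now b = 45 in both, so a:b:c = 108:45:55
Therefore a:c = 108:55
Simplify by GCD: a:c = 108:55

108:55


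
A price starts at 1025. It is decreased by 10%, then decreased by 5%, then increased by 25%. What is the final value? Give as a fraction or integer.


Start: 1025
Step 1: decrease by 10% => multiply by 90/100
  1025 * 90/100 = 1845/2
Step 2: decrease by 5% => multiply by 95/100
  1845/2 * 95/100 = 7011/8
Step 3: increase by 25% => multiply by 125/100
  7011/8 * 125/100 = 35055/32
Final value = 35055/32

35055/32


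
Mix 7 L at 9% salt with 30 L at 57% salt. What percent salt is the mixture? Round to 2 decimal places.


Solute in mixture 1 = 9% of 7 L = 7*9/100 = 63/100 L
Solute in mixture 2 = 57% of 30 L = 30*57/100 = 171/10 L
Total solute = 63/100 + 171/10 = 1773/100 L
Total volume = 7 + 30 = 37 L
Final concentration = 1773/100/37 * 100 = 47.92%

47.92


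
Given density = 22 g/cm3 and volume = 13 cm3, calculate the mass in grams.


Using mass = density * volume
Density = 22 g/cm3
Volume = 13 cm3
Mass = 22 * 13
= 286 g

286


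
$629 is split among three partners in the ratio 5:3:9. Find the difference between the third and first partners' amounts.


Total parts = 5 + 3 + 9 = 17
Value per part = 629 / 17 = 37
Shares: 5*37=185, 3*37=111, 9*37=333
Third share = 333, first share = 185
Difference = |333 - 185| = 148

148


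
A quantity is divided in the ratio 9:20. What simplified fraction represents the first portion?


Total parts = 9 + 20 = 29
First part fraction = 9/29
Simplify: 9/29 = 9/29

9/29


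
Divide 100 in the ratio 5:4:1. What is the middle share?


Ratio = 5:4:1
Total parts = 5 + 4 + 1 = 10
Value per part = 100 / 10 = 10
First share = 5 * 10 = 50
Middle share = 4 * 10 = 40
Third share = 1 * 10 = 10

40


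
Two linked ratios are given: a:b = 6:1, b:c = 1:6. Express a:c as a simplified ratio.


Given a:b = 6:1 and b:c = 1:6
Make b consistent. Multiply first ratio by 1: a:b = 6:1
Multiply second ratio by 1: b:c = 1:6
Now b = 1 in both, so a:b:c = 6:1:6
Therefore a:c = 6:6
Simplify by GCD: a:c = 1:1

1:1


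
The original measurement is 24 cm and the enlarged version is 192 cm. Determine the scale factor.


Original length = 24 cm
Scaled length = 192 cm
Scale factor = 192 / 24
= 8

8


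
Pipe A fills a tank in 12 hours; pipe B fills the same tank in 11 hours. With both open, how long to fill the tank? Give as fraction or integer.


Rate of A = 1/12 job per hour
Rate of B = 1/11 job per hour
Combined rate = 1/12 + 1/11
Find common denominator: (11 + 12)/(12*11) = 23/132
Combined rate = 23/132 job per hour
Time together = 1 / (23/132) = 132/23 hours

132/23


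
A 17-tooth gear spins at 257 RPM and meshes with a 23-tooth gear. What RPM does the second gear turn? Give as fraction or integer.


Gear ratio: teeth_A * RPM_A = teeth_B * RPM_B
17 * 257 = 23 * RPM_B
4369 = 23 * RPM_B
RPM_B = 4369 / 23
RPM_B = 4369/23

4369/23


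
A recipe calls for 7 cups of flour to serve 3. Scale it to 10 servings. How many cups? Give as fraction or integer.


Original: 7 cups for 3 servings
Target servings = 10
Scaling factor = 10/3
New amount = 7 * 10/3
= 70/3
= 70/3 cups

70/3


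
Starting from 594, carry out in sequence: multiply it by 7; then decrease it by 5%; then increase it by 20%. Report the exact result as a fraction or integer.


Start with 594.
Step 1: Multiply by 7: 594 * 7 = 4158
Step 2: Decrease by 5%: 4158 * 95/100 = 39501/10
Step 3: Increase by 20%: 39501/10 * 120/100 = 118503/25
Final result = 118503/25

118503/25


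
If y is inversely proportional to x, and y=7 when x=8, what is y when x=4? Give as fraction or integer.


Inverse proportion: y = k/x
Find k: k = 8 * 7 = 56
Compute y at x=4: y = 56/4
y = 14

14


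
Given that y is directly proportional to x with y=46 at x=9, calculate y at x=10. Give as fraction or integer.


Direct proportion: y = kx
Find k: k = 46/9 = 46/9
Compute y at x=10: y = 46/9 * 10
y = 460/9

460/9


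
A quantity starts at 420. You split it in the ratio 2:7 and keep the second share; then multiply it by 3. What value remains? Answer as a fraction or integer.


Start with 420.
Step 1: Split 2:7, second share = 420 * 7/9 = 980/3
Step 2: Multiply by 3: 980/3 * 3 = 980
Final result = 980

980


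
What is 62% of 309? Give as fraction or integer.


Compute 62% of 309
Convert percentage: 62% = 62/100
Multiply: 309 * 62/100
= 19158/100
= 9579/50

9579/50


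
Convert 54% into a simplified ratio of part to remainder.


Part = 54%, Remainder = 46%
Ratio = 54:46
GCD(54, 46) = 2
Simplify: 27:23 = 27:23

27:23


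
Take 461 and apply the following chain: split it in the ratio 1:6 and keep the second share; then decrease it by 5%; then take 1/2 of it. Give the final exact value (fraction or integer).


Start with 461.
Step 1: Split 1:6, second share = 461 * 6/7 = 2766/7
Step 2: Decrease by 5%: 2766/7 * 95/100 = 26277/70
Step 3: Take 1/2: 26277/70 * 1/2 = 26277/140
Final result = 26277/140

26277/140


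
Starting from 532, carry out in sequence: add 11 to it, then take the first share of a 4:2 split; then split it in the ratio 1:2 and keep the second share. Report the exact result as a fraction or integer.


Start with 532.
Step 1: Add 11: 532+11=543; split 4:2 first = 543*4/6 = 362
Step 2: Split 1:2, second share = 362 * 2/3 = 724/3
Final result = 724/3

724/3


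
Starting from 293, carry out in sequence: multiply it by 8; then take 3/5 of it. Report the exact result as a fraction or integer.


Start with 293.
Step 1: Multiply by 8: 293 * 8 = 2344
Step 2: Take 3/5: 2344 * 3/5 = 7032/5
Final result = 7032/5

7032/5


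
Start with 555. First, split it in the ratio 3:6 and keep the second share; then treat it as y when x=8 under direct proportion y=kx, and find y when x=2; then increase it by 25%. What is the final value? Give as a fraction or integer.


Start with 555.
Step 1: Split 3:6, second share = 555 * 6/9 = 370
Step 2: Direct prop: k = (370)/8; new y = k*2 = 370*2/8 = 185/2
Step 3: Increase by 25%: 185/2 * 125/100 = 925/8
Final result = 925/8

925/8


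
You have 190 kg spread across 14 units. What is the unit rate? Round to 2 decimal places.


Total kg = 190
Number of units = 14
Unit rate = 190 / 14
= 13.57 kg per unit

13.57


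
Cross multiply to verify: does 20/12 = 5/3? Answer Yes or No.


Cross multiply to check 20/12 = 5/3
Left cross product: 20 * 3 = 60
Right cross product: 12 * 5 = 60
60 = 60
Equal, so proportions match => Yes

Yes


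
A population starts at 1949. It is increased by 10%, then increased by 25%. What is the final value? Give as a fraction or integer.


Start: 1949
Step 1: increase by 10% => multiply by 110/100
  1949 * 110/100 = 21439/10
Step 2: increase by 25% => multiply by 125/100
  21439/10 * 125/100 = 21439/8
Final value = 21439/8

21439/8


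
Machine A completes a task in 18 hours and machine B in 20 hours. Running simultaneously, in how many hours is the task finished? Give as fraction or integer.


Rate of A = 1/18 job per hour
Rate of B = 1/20 job per hour
Combined rate = 1/18 + 1/20
Find common denominator: (20 + 18)/(18*20) = 38/360
Combined rate = 19/180 job per hour
Time together = 1 / (19/180) = 180/19 hours

180/19


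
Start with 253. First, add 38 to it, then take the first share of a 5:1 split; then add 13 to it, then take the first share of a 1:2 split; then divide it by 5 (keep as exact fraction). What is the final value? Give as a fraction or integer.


Start with 253.
Step 1: Add 38: 253+38=291; split 5:1 first = 291*5/6 = 485/2
Step 2: Add 13: 485/2+13=511/2; split 1:2 first = 511/2*1/3 = 511/6
Step 3: Divide by 5: 511/6 / 5 = 511/30
Final result = 511/30

511/30


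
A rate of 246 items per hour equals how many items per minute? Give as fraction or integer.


Converting from per hour to per minute
Rate = 246 items per hour
Divide by 60: 246/60
= 41/10 items per minute

41/10


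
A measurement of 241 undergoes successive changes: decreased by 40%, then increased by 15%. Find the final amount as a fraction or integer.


Start: 241
Step 1: decrease by 40% => multiply by 60/100
  241 * 60/100 = 723/5
Step 2: increase by 15% => multiply by 115/100
  723/5 * 115/100 = 16629/100
Final value = 16629/100

16629/100


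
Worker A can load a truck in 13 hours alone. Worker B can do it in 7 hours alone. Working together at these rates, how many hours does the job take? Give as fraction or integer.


Rate of A = 1/13 job per hour
Rate of B = 1/7 job per hour
Combined rate = 1/13 + 1/7
Find common denominator: (7 + 13)/(13*7) = 20/91
Combined rate = 20/91 job per hour
Time together = 1 / (20/91) = 91/20 hours

91/20


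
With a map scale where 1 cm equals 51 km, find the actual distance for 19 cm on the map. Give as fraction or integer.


Map scale: 1 cm = 51 km
Measured distance on map = 19 cm
Set up proportion: 19 * 51 / 1
= 969 / 1
= 969 km

969


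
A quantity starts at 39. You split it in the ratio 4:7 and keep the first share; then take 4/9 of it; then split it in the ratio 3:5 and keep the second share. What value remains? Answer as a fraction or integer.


Start with 39.
Step 1: Split 4:7, first share = 39 * 4/11 = 156/11
Step 2: Take 4/9: 156/11 * 4/9 = 208/33
Step 3: Split 3:5, second share = 208/33 * 5/8 = 130/33
Final result = 130/33

130/33


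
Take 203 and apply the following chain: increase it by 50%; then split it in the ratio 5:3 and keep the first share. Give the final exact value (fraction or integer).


Start with 203.
Step 1: Increase by 50%: 203 * 150/100 = 609/2
Step 2: Split 5:3, first share = 609/2 * 5/8 = 3045/16
Final result = 3045/16

3045/16


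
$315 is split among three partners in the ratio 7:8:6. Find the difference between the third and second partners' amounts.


Total parts = 7 + 8 + 6 = 21
Value per part = 315 / 21 = 15
Shares: 7*15=105, 8*15=120, 6*15=90
Third share = 90, second share = 120
Difference = |90 - 120| = 30

30


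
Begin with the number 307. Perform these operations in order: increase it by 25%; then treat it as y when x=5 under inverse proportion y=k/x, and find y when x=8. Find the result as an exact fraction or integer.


Start with 307.
Step 1: Increase by 25%: 307 * 125/100 = 1535/4
Step 2: Inverse prop: k = (1535/4)*5; new y = k/8 = 1535/4*5/8 = 7675/32
Final result = 7675/32

7675/32


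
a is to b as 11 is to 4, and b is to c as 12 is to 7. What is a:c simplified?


Given a:b = 11:4 and b:c = 12:7
Make b consistent. Multiply first ratio by 12: a:b = 132:48
Multiply second ratio by 4: b:c = 48:28
Now b = 48 in both, so a:b:c = 132:48:28
Therefore a:c = 132:28
Simplify by GCD: a:c = 33:7

33:7


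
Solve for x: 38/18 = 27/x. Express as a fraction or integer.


Setting up: 38/18 = 27/x
Cross multiply: 38 * x = 18 * 27
38x = 486
x = 486/38
x = 243/19

243/19


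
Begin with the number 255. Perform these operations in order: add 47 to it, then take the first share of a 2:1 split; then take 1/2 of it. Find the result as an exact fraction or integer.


Start with 255.
Step 1: Add 47: 255+47=302; split 2:1 first = 302*2/3 = 604/3
Step 2: Take 1/2: 604/3 * 1/2 = 302/3
Final result = 302/3

302/3


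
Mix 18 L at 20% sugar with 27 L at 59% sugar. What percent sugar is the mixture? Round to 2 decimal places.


Solute in mixture 1 = 20% of 18 L = 18*20/100 = 18/5 L
Solute in mixture 2 = 59% of 27 L = 27*59/100 = 1593/100 L
Total solute = 18/5 + 1593/100 = 1953/100 L
Total volume = 18 + 27 = 45 L
Final concentration = 1953/100/45 * 100 = 43.40%

43.40


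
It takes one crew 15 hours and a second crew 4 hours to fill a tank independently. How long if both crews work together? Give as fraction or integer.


Rate of A = 1/15 job per hour
Rate of B = 1/4 job per hour
Combined rate = 1/15 + 1/4
Find common denominator: (4 + 15)/(15*4) = 19/60
Combined rate = 19/60 job per hour
Time together = 1 / (19/60) = 60/19 hours

60/19


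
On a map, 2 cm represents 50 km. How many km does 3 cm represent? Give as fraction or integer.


Map scale: 2 cm = 50 km
Measured distance on map = 3 cm
Set up proportion: 3 * 50 / 2
= 150 / 2
= 75 km

75


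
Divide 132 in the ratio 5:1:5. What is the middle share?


Ratio = 5:1:5
Total parts = 5 + 1 + 5 = 11
Value per part = 132 / 11 = 12
First share = 5 * 12 = 60
Middle share = 1 * 12 = 12
Third share = 5 * 12 = 60

12


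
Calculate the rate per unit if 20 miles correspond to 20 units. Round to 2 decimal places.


Total miles = 20
Number of units = 20
Unit rate = 20 / 20
= 1 miles per unit

1


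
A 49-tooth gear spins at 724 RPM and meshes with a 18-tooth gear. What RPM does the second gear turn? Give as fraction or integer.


Gear ratio: teeth_A * RPM_A = teeth_B * RPM_B
49 * 724 = 18 * RPM_B
35476 = 18 * RPM_B
RPM_B = 35476 / 18
RPM_B = 17738/9

17738/9


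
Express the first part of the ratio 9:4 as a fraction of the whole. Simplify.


Total parts = 9 + 4 = 13
First part fraction = 9/13
Simplify: 9/13 = 9/13

9/13


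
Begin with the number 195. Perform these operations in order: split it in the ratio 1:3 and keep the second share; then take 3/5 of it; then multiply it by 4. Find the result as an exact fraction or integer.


Start with 195.
Step 1: Split 1:3, second share = 195 * 3/4 = 585/4
Step 2: Take 3/5: 585/4 * 3/5 = 351/4
Step 3: Multiply by 4: 351/4 * 4 = 351
Final result = 351

351


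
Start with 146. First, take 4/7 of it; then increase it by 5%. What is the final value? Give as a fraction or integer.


Start with 146.
Step 1: Take 4/7: 146 * 4/7 = 584/7
Step 2: Increase by 5%: 584/7 * 105/100 = 438/5
Final result = 438/5

438/5


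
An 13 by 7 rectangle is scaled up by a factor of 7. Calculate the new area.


Original dimensions: 13 x 7
Enlargement factor = 7
New width = 13 * 7 = 91
New height = 7 * 7 = 49
New area = 91 * 49 = 4459

4459


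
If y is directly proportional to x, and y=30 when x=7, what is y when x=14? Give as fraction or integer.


Direct proportion: y = kx
Find k: k = 30/7 = 30/7
Compute y at x=14: y = 30/7 * 14
y = 60

60


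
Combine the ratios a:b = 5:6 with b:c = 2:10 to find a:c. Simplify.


Given a:b = 5:6 and b:c = 2:10
Make b consistent. Multiply first ratio by 2: a:b = 10:12
Multiply second ratio by 6: b:c = 12:60
Now b = 12 in both, so a:b:c = 10:12:60
Therefore a:c = 10:60
Simplify by GCD: a:c = 1:6

1:6


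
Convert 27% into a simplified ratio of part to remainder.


Part = 27%, Remainder = 73%
Ratio = 27:73
GCD(27, 73) = 1
Simplify: 27:73 = 27:73

27:73
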